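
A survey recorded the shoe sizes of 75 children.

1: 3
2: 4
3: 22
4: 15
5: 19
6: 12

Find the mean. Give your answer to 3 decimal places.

Values: 1, 2, 3, 4, 5, 6
Σfx = 3×1 + 4×2 + 22×3 + 15×4 + 19×5 + 12×6 = 304
n = Σf = 75
Mean = 304 / 75 = 4.0533

4.053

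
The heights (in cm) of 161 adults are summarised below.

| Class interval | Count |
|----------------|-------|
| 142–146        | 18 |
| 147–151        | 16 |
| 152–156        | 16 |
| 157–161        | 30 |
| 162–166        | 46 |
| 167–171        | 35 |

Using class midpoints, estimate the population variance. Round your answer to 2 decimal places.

66.27

Midpoints: 144, 149, 154, 159, 164, 169
n = 161, Σfm = 25669, mean = 159.4348
Σfm² = 4103201
Σf(m − x̄)² = Σfm² − (Σfm)²/n = 4103201 − 25669²/161 = 10669.5652
Population variance = 10669.5652 / 161 = 66.2706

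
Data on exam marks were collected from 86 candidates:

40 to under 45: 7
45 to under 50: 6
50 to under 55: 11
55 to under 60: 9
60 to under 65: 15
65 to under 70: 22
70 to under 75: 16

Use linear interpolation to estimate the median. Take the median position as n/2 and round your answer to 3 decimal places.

63.333

Cumulative frequencies: 7, 13, 24, 33, 48, 70, 86
n = 86; position = n/2 = 43.
This falls in the class 60 to under 65: L = 60, F = 33, f = 15, h = 5.
Median ≈ 60 + ((43 − 33) / 15) × 5 = 63.3333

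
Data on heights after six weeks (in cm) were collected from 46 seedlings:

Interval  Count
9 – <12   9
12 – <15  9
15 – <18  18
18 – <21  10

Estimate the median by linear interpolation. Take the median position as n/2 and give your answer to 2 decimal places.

Cumulative frequencies: 9, 18, 36, 46
n = 46; position = n/2 = 23.
This falls in the class 15 – <18: L = 15, F = 18, f = 18, h = 3.
Median ≈ 15 + ((23 − 18) / 18) × 3 = 15.8333

15.83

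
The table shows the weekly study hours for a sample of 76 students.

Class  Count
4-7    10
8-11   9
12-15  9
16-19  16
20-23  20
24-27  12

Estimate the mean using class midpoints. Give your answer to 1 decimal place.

Midpoints: 5.5, 9.5, 13.5, 17.5, 21.5, 25.5
Σfm = 10×5.5 + 9×9.5 + 9×13.5 + 16×17.5 + 20×21.5 + 12×25.5 = 1278
n = Σf = 76
Mean = 1278 / 76 = 16.8158

16.8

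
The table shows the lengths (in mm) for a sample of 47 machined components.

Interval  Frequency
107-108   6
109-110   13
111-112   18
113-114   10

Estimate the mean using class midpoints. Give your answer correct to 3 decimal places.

Midpoints: 107.5, 109.5, 111.5, 113.5
Σfm = 6×107.5 + 13×109.5 + 18×111.5 + 10×113.5 = 5210.5
n = Σf = 47
Mean = 5210.5 / 47 = 110.8617

110.862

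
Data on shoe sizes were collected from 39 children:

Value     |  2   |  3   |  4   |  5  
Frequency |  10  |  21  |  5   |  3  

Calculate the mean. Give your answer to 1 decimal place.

3.0

Values: 2, 3, 4, 5
Σfx = 10×2 + 21×3 + 5×4 + 3×5 = 118
n = Σf = 39
Mean = 118 / 39 = 3.0256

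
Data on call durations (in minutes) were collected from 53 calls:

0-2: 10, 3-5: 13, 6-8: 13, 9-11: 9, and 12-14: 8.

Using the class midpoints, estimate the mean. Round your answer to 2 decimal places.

6.55

Midpoints: 1, 4, 7, 10, 13
Σfm = 10×1 + 13×4 + 13×7 + 9×10 + 8×13 = 347
n = Σf = 53
Mean = 347 / 53 = 6.5472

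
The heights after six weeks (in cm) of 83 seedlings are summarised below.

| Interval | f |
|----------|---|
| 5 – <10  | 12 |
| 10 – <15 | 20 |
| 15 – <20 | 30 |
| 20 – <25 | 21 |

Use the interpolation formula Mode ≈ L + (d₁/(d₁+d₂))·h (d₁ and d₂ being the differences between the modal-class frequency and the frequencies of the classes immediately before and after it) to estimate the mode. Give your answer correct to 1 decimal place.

17.6

Modal class: 15 – <20 (highest frequency 30).
d₁ = 30 − 20 = 10, d₂ = 30 − 21 = 9
Mode ≈ 15 + (10/(10+9)) × 5 = 15 + 2.6316 = 17.6316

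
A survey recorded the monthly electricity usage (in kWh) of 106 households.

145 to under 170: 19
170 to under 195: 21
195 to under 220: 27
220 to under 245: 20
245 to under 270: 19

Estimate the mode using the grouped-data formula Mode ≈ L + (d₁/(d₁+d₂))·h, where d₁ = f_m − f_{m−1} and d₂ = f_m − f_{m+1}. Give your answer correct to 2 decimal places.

Modal class: 195 to under 220 (highest frequency 27).
d₁ = 27 − 21 = 6, d₂ = 27 − 20 = 7
Mode ≈ 195 + (6/(6+7)) × 25 = 195 + 11.5385 = 206.5385

206.54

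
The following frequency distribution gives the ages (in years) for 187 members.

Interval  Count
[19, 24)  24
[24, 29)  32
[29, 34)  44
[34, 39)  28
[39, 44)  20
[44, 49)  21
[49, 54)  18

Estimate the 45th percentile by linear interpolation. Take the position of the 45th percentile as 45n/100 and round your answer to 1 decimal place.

Cumulative frequencies: 24, 56, 100, 128, 148, 169, 187
n = 187; position = 45n/100 = 84.15.
This falls in the class [29, 34): L = 29, F = 56, f = 44, h = 5.
45th percentile ≈ 29 + ((84.15 − 56) / 44) × 5 = 32.1989

32.2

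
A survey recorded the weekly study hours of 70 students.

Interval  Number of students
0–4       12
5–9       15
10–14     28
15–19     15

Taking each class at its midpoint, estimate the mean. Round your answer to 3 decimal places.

Midpoints: 2, 7, 12, 17
Σfm = 12×2 + 15×7 + 28×12 + 15×17 = 720
n = Σf = 70
Mean = 720 / 70 = 10.2857

10.286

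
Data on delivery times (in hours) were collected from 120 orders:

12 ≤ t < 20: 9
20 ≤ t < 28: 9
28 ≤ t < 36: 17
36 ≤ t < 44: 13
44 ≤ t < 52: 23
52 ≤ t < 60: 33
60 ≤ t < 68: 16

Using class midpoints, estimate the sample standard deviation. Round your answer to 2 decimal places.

14.41

Midpoints: 16, 24, 32, 40, 48, 56, 64
n = 120, Σfm = 5400, mean = 45.0000
Σfm² = 267712
Σf(m − x̄)² = Σfm² − (Σfm)²/n = 267712 − 5400²/120 = 24712.0000
Sample variance = 24712.0000 / 119 = 207.6639
Standard deviation = √207.6639 = 14.4105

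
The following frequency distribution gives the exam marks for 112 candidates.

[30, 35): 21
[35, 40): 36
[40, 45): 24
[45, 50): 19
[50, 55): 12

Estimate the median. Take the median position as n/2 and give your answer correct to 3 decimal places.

Cumulative frequencies: 21, 57, 81, 100, 112
n = 112; position = n/2 = 56.
This falls in the class [35, 40): L = 35, F = 21, f = 36, h = 5.
Median ≈ 35 + ((56 − 21) / 36) × 5 = 39.8611

39.861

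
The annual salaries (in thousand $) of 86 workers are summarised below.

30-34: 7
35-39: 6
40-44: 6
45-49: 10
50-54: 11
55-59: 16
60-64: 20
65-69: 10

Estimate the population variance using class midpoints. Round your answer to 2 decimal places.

111.11

Midpoints: 32, 37, 42, 47, 52, 57, 62, 67
n = 86, Σfm = 4562, mean = 53.0465
Σfm² = 251554
Σf(m − x̄)² = Σfm² − (Σfm)²/n = 251554 − 4562²/86 = 9555.8140
Population variance = 9555.8140 / 86 = 111.1141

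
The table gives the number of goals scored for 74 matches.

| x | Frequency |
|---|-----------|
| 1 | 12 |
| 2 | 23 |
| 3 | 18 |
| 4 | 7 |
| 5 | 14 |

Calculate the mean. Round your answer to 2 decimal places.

Values: 1, 2, 3, 4, 5
Σfx = 12×1 + 23×2 + 18×3 + 7×4 + 14×5 = 210
n = Σf = 74
Mean = 210 / 74 = 2.8378

2.84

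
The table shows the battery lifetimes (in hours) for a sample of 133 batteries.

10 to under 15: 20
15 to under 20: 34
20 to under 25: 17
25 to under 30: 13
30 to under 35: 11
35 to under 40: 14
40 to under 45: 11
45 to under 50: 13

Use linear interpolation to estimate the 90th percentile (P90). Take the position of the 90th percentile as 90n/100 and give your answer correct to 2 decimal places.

44.86

Cumulative frequencies: 20, 54, 71, 84, 95, 109, 120, 133
n = 133; position = 90n/100 = 119.7.
This falls in the class 40 to under 45: L = 40, F = 109, f = 11, h = 5.
90th percentile ≈ 40 + ((119.7 − 109) / 11) × 5 = 44.8636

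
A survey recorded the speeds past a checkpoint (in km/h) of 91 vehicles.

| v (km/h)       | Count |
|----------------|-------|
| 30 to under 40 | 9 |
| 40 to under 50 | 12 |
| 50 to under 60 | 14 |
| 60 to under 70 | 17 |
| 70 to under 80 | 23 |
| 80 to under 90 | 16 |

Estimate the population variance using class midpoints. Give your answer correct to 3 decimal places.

Midpoints: 35, 45, 55, 65, 75, 85
n = 91, Σfm = 5815, mean = 63.9011
Σfm² = 394475
Σf(m − x̄)² = Σfm² − (Σfm)²/n = 394475 − 5815²/91 = 22890.1099
Population variance = 22890.1099 / 91 = 251.5397

251.540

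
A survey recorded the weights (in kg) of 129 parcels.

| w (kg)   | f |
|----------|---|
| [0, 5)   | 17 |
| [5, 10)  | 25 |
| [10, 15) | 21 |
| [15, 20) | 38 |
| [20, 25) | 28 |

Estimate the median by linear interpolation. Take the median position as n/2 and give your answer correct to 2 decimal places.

Cumulative frequencies: 17, 42, 63, 101, 129
n = 129; position = n/2 = 64.5.
This falls in the class [15, 20): L = 15, F = 63, f = 38, h = 5.
Median ≈ 15 + ((64.5 − 63) / 38) × 5 = 15.1974

15.20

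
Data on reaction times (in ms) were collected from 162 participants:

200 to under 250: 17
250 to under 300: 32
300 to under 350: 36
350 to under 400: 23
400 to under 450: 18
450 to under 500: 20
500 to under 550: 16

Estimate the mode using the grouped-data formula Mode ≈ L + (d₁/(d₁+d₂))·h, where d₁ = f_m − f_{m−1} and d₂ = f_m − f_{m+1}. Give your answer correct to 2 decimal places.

Modal class: 300 to under 350 (highest frequency 36).
d₁ = 36 − 32 = 4, d₂ = 36 − 23 = 13
Mode ≈ 300 + (4/(4+13)) × 50 = 300 + 11.7647 = 311.7647

311.76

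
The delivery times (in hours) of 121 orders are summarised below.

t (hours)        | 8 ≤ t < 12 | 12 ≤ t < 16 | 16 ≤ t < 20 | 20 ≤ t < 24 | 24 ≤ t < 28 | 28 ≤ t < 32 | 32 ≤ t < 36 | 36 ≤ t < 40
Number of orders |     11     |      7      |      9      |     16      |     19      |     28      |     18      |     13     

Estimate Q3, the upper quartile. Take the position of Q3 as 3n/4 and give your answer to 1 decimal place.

Cumulative frequencies: 11, 18, 27, 43, 62, 90, 108, 121
n = 121; position = 3n/4 = 90.75.
This falls in the class 32 ≤ t < 36: L = 32, F = 90, f = 18, h = 4.
Upper quartile ≈ 32 + ((90.75 − 90) / 18) × 4 = 32.1667

32.2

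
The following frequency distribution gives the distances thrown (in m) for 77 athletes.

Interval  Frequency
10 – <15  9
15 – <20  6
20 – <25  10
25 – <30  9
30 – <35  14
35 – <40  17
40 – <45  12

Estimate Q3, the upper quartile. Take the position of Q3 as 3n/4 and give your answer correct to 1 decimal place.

37.9

Cumulative frequencies: 9, 15, 25, 34, 48, 65, 77
n = 77; position = 3n/4 = 57.75.
This falls in the class 35 – <40: L = 35, F = 48, f = 17, h = 5.
Upper quartile ≈ 35 + ((57.75 − 48) / 17) × 5 = 37.8676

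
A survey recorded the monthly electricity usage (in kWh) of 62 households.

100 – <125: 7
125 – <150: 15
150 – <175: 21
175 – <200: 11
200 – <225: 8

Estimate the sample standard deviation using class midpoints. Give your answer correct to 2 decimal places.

Midpoints: 112.5, 137.5, 162.5, 187.5, 212.5
n = 62, Σfm = 10025, mean = 161.6935
Σfm² = 1674687.5
Σf(m − x̄)² = Σfm² − (Σfm)²/n = 1674687.5 − 10025²/62 = 53709.6774
Sample variance = 53709.6774 / 61 = 880.4865
Standard deviation = √880.4865 = 29.6730

29.67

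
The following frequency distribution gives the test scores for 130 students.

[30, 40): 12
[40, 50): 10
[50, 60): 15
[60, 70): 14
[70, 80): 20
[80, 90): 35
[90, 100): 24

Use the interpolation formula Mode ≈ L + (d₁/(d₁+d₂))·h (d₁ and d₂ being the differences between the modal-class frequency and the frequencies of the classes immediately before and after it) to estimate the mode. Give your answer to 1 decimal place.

Modal class: [80, 90) (highest frequency 35).
d₁ = 35 − 20 = 15, d₂ = 35 − 24 = 11
Mode ≈ 80 + (15/(15+11)) × 10 = 80 + 5.7692 = 85.7692

85.8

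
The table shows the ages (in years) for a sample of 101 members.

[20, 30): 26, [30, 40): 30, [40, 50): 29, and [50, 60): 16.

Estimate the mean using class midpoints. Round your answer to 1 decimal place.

Midpoints: 25, 35, 45, 55
Σfm = 26×25 + 30×35 + 29×45 + 16×55 = 3885
n = Σf = 101
Mean = 3885 / 101 = 38.4653

38.5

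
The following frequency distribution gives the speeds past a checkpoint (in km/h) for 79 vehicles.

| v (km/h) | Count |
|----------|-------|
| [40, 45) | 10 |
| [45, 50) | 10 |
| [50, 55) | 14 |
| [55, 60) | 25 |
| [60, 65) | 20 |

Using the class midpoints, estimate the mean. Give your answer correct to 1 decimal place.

Midpoints: 42.5, 47.5, 52.5, 57.5, 62.5
Σfm = 10×42.5 + 10×47.5 + 14×52.5 + 25×57.5 + 20×62.5 = 4322.5
n = Σf = 79
Mean = 4322.5 / 79 = 54.7152

54.7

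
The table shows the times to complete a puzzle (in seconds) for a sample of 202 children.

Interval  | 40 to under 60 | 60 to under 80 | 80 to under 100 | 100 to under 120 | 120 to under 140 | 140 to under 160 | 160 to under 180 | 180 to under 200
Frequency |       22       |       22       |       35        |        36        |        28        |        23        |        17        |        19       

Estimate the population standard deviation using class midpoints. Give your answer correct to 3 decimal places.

41.803

Midpoints: 50, 70, 90, 110, 130, 150, 170, 190
n = 202, Σfm = 23340, mean = 115.5446
Σfm² = 3049800
Σf(m − x̄)² = Σfm² − (Σfm)²/n = 3049800 − 23340²/202 = 352990.0990
Population variance = 352990.0990 / 202 = 1747.4757
Standard deviation = √1747.4757 = 41.8028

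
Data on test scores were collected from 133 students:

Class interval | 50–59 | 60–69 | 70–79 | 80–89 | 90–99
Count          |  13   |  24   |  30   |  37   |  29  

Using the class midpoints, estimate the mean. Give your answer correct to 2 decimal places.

Midpoints: 54.5, 64.5, 74.5, 84.5, 94.5
Σfm = 13×54.5 + 24×64.5 + 30×74.5 + 37×84.5 + 29×94.5 = 10358.5
n = Σf = 133
Mean = 10358.5 / 133 = 77.8835

77.88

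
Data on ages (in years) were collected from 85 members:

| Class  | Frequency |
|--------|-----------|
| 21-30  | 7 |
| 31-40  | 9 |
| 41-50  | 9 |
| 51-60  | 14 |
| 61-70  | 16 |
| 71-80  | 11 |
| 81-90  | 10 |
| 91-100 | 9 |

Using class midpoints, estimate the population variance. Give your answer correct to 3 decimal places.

Midpoints: 25.5, 35.5, 45.5, 55.5, 65.5, 75.5, 85.5, 95.5
n = 85, Σfm = 5277.5, mean = 62.0882
Σfm² = 364181.25
Σf(m − x̄)² = Σfm² − (Σfm)²/n = 364181.25 − 5277.5²/85 = 36510.5882
Population variance = 36510.5882 / 85 = 429.5363

429.536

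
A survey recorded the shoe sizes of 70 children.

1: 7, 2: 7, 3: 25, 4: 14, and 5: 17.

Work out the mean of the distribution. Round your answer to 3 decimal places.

Values: 1, 2, 3, 4, 5
Σfx = 7×1 + 7×2 + 25×3 + 14×4 + 17×5 = 237
n = Σf = 70
Mean = 237 / 70 = 3.3857

3.386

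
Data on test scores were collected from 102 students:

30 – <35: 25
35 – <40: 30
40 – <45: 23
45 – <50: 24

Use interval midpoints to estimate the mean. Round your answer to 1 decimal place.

Midpoints: 32.5, 37.5, 42.5, 47.5
Σfm = 25×32.5 + 30×37.5 + 23×42.5 + 24×47.5 = 4055
n = Σf = 102
Mean = 4055 / 102 = 39.7549

39.8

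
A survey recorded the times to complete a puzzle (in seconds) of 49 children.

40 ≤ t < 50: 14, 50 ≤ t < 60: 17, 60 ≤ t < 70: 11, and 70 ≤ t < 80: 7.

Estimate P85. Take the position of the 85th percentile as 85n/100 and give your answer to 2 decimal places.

Cumulative frequencies: 14, 31, 42, 49
n = 49; position = 85n/100 = 41.65.
This falls in the class 60 ≤ t < 70: L = 60, F = 31, f = 11, h = 10.
85th percentile ≈ 60 + ((41.65 − 31) / 11) × 10 = 69.6818

69.68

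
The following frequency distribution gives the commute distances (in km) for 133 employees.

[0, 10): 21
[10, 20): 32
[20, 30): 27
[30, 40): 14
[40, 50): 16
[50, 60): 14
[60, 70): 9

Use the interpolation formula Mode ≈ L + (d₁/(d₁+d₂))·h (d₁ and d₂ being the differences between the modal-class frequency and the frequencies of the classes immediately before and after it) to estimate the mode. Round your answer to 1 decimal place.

Modal class: [10, 20) (highest frequency 32).
d₁ = 32 − 21 = 11, d₂ = 32 − 27 = 5
Mode ≈ 10 + (11/(11+5)) × 10 = 10 + 6.8750 = 16.8750

16.9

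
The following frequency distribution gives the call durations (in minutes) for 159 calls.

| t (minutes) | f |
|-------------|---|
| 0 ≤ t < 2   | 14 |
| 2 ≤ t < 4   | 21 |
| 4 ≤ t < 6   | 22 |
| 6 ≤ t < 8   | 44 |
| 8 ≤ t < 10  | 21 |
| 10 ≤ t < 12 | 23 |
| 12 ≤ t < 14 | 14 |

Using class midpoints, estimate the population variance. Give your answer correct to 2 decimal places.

Midpoints: 1, 3, 5, 7, 9, 11, 13
n = 159, Σfm = 1119, mean = 7.0377
Σfm² = 9759
Σf(m − x̄)² = Σfm² − (Σfm)²/n = 9759 − 1119²/159 = 1883.7736
Population variance = 1883.7736 / 159 = 11.8476

11.85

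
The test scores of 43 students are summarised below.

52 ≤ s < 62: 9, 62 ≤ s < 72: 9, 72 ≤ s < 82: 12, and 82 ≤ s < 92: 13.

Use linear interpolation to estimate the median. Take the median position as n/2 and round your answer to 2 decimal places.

Cumulative frequencies: 9, 18, 30, 43
n = 43; position = n/2 = 21.5.
This falls in the class 72 ≤ s < 82: L = 72, F = 18, f = 12, h = 10.
Median ≈ 72 + ((21.5 − 18) / 12) × 10 = 74.9167

74.92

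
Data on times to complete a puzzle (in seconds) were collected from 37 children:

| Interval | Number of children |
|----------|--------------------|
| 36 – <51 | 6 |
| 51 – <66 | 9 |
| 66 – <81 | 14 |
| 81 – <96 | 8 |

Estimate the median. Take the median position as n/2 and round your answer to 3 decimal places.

69.750

Cumulative frequencies: 6, 15, 29, 37
n = 37; position = n/2 = 18.5.
This falls in the class 66 – <81: L = 66, F = 15, f = 14, h = 15.
Median ≈ 66 + ((18.5 − 15) / 14) × 15 = 69.7500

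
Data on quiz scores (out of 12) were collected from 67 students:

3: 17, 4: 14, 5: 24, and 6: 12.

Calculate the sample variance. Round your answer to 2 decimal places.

1.13

Values: 3, 4, 5, 6
n = 67, Σfx = 299, mean = 4.4627
Σfx² = 1409
Σf(x − x̄)² = Σfx² − (Σfx)²/n = 1409 − 299²/67 = 74.6567
Sample variance = 74.6567 / 66 = 1.1312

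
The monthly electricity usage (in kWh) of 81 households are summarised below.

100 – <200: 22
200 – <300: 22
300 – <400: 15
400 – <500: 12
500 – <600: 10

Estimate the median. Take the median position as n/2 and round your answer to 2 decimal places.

Cumulative frequencies: 22, 44, 59, 71, 81
n = 81; position = n/2 = 40.5.
This falls in the class 200 – <300: L = 200, F = 22, f = 22, h = 100.
Median ≈ 200 + ((40.5 − 22) / 22) × 100 = 284.0909

284.09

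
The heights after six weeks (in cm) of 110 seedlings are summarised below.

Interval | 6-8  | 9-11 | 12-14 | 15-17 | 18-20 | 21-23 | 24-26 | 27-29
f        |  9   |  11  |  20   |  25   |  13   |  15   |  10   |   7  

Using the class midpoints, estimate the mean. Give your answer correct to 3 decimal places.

Midpoints: 7, 10, 13, 16, 19, 22, 25, 28
Σfm = 9×7 + 11×10 + 20×13 + 25×16 + 13×19 + 15×22 + 10×25 + 7×28 = 1856
n = Σf = 110
Mean = 1856 / 110 = 16.8727

16.873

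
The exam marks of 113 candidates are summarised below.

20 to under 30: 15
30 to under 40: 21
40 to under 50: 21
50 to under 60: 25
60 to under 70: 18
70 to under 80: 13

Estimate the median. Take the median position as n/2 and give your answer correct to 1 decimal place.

49.8

Cumulative frequencies: 15, 36, 57, 82, 100, 113
n = 113; position = n/2 = 56.5.
This falls in the class 40 to under 50: L = 40, F = 36, f = 21, h = 10.
Median ≈ 40 + ((56.5 − 36) / 21) × 10 = 49.7619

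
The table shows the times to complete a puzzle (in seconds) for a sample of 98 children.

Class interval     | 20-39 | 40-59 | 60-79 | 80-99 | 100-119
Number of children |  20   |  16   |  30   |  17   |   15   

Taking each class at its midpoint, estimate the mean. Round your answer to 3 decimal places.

67.663

Midpoints: 29.5, 49.5, 69.5, 89.5, 109.5
Σfm = 20×29.5 + 16×49.5 + 30×69.5 + 17×89.5 + 15×109.5 = 6631
n = Σf = 98
Mean = 6631 / 98 = 67.6633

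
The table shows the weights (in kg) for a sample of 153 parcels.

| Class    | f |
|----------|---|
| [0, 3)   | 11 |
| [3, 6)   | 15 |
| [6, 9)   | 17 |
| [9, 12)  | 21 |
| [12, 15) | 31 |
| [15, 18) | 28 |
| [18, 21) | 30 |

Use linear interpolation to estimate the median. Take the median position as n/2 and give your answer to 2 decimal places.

13.21

Cumulative frequencies: 11, 26, 43, 64, 95, 123, 153
n = 153; position = n/2 = 76.5.
This falls in the class [12, 15): L = 12, F = 64, f = 31, h = 3.
Median ≈ 12 + ((76.5 − 64) / 31) × 3 = 13.2097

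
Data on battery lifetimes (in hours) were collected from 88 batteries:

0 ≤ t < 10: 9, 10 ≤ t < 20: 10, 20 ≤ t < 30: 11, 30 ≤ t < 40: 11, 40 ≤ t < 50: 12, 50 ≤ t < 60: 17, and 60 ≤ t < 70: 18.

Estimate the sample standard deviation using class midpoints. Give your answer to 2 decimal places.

20.17

Midpoints: 5, 15, 25, 35, 45, 55, 65
n = 88, Σfm = 3500, mean = 39.7727
Σfm² = 174600
Σf(m − x̄)² = Σfm² − (Σfm)²/n = 174600 − 3500²/88 = 35395.4545
Sample variance = 35395.4545 / 87 = 406.8443
Standard deviation = √406.8443 = 20.1704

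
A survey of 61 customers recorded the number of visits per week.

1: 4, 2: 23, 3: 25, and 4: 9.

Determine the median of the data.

3

Cumulative frequencies: 4, 27, 52, 61
n = 61, so the median is the value in position (n+1)/2 = 31.
Position 31 falls at value 3.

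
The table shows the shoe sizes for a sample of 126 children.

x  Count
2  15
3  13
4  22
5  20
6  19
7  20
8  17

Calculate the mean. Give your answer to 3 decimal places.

5.135

Values: 2, 3, 4, 5, 6, 7, 8
Σfx = 15×2 + 13×3 + 22×4 + 20×5 + 19×6 + 20×7 + 17×8 = 647
n = Σf = 126
Mean = 647 / 126 = 5.1349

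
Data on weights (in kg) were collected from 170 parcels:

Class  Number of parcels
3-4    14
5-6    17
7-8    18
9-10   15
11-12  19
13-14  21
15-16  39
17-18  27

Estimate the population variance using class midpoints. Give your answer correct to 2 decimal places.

Midpoints: 3.5, 5.5, 7.5, 9.5, 11.5, 13.5, 15.5, 17.5
n = 170, Σfm = 1999, mean = 11.7588
Σfm² = 27030.5
Σf(m − x̄)² = Σfm² − (Σfm)²/n = 27030.5 − 1999²/170 = 3524.6118
Population variance = 3524.6118 / 170 = 20.7330

20.73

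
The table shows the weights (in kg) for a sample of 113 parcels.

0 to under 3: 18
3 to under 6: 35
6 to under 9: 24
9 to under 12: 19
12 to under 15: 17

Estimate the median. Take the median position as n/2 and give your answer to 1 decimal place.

6.4

Cumulative frequencies: 18, 53, 77, 96, 113
n = 113; position = n/2 = 56.5.
This falls in the class 6 to under 9: L = 6, F = 53, f = 24, h = 3.
Median ≈ 6 + ((56.5 − 53) / 24) × 3 = 6.4375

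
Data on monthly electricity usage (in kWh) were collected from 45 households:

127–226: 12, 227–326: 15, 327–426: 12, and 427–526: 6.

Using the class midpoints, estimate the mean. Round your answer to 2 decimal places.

Midpoints: 176.5, 276.5, 376.5, 476.5
Σfm = 12×176.5 + 15×276.5 + 12×376.5 + 6×476.5 = 13642.5
n = Σf = 45
Mean = 13642.5 / 45 = 303.1667

303.17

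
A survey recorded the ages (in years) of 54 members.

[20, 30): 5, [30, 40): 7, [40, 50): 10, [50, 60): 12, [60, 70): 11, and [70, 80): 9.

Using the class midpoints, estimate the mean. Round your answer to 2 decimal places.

53.15

Midpoints: 25, 35, 45, 55, 65, 75
Σfm = 5×25 + 7×35 + 10×45 + 12×55 + 11×65 + 9×75 = 2870
n = Σf = 54
Mean = 2870 / 54 = 53.1481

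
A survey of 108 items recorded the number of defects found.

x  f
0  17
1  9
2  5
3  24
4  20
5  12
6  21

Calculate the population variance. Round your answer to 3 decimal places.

4.083

Values: 0, 1, 2, 3, 4, 5, 6
n = 108, Σfx = 357, mean = 3.3056
Σfx² = 1621
Σf(x − x̄)² = Σfx² − (Σfx)²/n = 1621 − 357²/108 = 440.9167
Population variance = 440.9167 / 108 = 4.0826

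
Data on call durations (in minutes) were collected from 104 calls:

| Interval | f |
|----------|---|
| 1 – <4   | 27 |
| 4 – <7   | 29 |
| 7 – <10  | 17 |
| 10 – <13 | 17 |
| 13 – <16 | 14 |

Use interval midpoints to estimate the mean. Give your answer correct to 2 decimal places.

7.40

Midpoints: 2.5, 5.5, 8.5, 11.5, 14.5
Σfm = 27×2.5 + 29×5.5 + 17×8.5 + 17×11.5 + 14×14.5 = 770
n = Σf = 104
Mean = 770 / 104 = 7.4038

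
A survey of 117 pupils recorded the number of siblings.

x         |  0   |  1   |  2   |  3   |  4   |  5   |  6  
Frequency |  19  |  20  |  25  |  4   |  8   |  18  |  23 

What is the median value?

Cumulative frequencies: 19, 39, 64, 68, 76, 94, 117
n = 117, so the median is the value in position (n+1)/2 = 59.
Position 59 falls at value 2.

2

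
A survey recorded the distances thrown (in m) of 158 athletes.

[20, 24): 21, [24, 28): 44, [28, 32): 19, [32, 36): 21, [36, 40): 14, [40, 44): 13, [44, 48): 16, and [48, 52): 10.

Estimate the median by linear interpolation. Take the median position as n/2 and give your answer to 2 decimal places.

Cumulative frequencies: 21, 65, 84, 105, 119, 132, 148, 158
n = 158; position = n/2 = 79.
This falls in the class [28, 32): L = 28, F = 65, f = 19, h = 4.
Median ≈ 28 + ((79 − 65) / 19) × 4 = 30.9474

30.95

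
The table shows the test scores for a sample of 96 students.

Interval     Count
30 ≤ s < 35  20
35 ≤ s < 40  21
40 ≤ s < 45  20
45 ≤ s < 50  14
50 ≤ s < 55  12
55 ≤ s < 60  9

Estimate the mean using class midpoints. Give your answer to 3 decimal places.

Midpoints: 32.5, 37.5, 42.5, 47.5, 52.5, 57.5
Σfm = 20×32.5 + 21×37.5 + 20×42.5 + 14×47.5 + 12×52.5 + 9×57.5 = 4100
n = Σf = 96
Mean = 4100 / 96 = 42.7083

42.708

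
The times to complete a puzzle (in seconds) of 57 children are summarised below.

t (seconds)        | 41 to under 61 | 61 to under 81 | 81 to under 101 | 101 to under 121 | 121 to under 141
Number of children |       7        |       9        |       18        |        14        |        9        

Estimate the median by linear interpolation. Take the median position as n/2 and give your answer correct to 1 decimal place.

Cumulative frequencies: 7, 16, 34, 48, 57
n = 57; position = n/2 = 28.5.
This falls in the class 81 to under 101: L = 81, F = 16, f = 18, h = 20.
Median ≈ 81 + ((28.5 − 16) / 18) × 20 = 94.8889

94.9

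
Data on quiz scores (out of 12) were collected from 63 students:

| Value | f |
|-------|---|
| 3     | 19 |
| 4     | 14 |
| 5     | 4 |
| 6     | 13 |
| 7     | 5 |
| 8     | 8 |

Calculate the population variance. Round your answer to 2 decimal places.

Values: 3, 4, 5, 6, 7, 8
n = 63, Σfx = 310, mean = 4.9206
Σfx² = 1720
Σf(x − x̄)² = Σfx² − (Σfx)²/n = 1720 − 310²/63 = 194.6032
Population variance = 194.6032 / 63 = 3.0889

3.09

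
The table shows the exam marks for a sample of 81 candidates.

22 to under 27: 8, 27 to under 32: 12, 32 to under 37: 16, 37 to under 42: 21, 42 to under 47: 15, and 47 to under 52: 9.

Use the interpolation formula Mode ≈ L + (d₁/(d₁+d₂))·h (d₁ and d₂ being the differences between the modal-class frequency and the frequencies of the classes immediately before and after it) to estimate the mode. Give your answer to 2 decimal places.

39.27

Modal class: 37 to under 42 (highest frequency 21).
d₁ = 21 − 16 = 5, d₂ = 21 − 15 = 6
Mode ≈ 37 + (5/(5+6)) × 5 = 37 + 2.2727 = 39.2727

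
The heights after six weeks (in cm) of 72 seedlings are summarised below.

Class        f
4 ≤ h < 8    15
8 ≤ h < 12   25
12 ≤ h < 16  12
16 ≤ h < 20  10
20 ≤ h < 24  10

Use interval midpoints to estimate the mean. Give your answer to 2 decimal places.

12.61

Midpoints: 6, 10, 14, 18, 22
Σfm = 15×6 + 25×10 + 12×14 + 10×18 + 10×22 = 908
n = Σf = 72
Mean = 908 / 72 = 12.6111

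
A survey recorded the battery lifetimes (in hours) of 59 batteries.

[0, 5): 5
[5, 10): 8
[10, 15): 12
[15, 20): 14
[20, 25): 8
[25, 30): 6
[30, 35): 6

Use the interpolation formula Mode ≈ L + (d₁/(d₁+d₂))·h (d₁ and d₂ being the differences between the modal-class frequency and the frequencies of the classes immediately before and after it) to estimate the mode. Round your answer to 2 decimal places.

16.25

Modal class: [15, 20) (highest frequency 14).
d₁ = 14 − 12 = 2, d₂ = 14 − 8 = 6
Mode ≈ 15 + (2/(2+6)) × 5 = 15 + 1.2500 = 16.2500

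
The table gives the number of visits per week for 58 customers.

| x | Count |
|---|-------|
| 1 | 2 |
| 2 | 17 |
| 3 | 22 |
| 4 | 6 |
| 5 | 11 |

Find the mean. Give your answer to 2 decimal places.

Values: 1, 2, 3, 4, 5
Σfx = 2×1 + 17×2 + 22×3 + 6×4 + 11×5 = 181
n = Σf = 58
Mean = 181 / 58 = 3.1207

3.12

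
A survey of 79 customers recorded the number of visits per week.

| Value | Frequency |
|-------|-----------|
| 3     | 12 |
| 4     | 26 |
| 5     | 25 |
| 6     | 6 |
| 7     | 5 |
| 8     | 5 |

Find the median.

5

Cumulative frequencies: 12, 38, 63, 69, 74, 79
n = 79, so the median is the value in position (n+1)/2 = 40.
Position 40 falls at value 5.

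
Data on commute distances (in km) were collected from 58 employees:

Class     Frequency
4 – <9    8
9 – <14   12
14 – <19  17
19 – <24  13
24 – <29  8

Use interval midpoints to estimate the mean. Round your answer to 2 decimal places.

16.59

Midpoints: 6.5, 11.5, 16.5, 21.5, 26.5
Σfm = 8×6.5 + 12×11.5 + 17×16.5 + 13×21.5 + 8×26.5 = 962
n = Σf = 58
Mean = 962 / 58 = 16.5862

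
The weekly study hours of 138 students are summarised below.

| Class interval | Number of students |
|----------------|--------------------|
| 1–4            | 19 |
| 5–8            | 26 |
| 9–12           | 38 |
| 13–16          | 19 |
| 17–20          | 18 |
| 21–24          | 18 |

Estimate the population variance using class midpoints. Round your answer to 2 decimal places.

Midpoints: 2.5, 6.5, 10.5, 14.5, 18.5, 22.5
n = 138, Σfm = 1629, mean = 11.8043
Σfm² = 24674.5
Σf(m − x̄)² = Σfm² − (Σfm)²/n = 24674.5 − 1629²/138 = 5445.2174
Population variance = 5445.2174 / 138 = 39.4581

39.46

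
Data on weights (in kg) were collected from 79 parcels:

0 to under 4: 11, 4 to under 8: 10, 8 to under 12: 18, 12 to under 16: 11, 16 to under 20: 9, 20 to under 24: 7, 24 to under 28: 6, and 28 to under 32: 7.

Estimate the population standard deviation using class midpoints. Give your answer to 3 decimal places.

8.538

Midpoints: 2, 6, 10, 14, 18, 22, 26, 30
n = 79, Σfm = 1098, mean = 13.8987
Σfm² = 21020
Σf(m − x̄)² = Σfm² − (Σfm)²/n = 21020 − 1098²/79 = 5759.1899
Population variance = 5759.1899 / 79 = 72.9011
Standard deviation = √72.9011 = 8.5382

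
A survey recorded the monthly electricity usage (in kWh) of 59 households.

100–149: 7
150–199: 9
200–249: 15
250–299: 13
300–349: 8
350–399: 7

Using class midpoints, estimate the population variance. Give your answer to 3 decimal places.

Midpoints: 124.5, 174.5, 224.5, 274.5, 324.5, 374.5
n = 59, Σfm = 14595.5, mean = 247.3814
Σfm² = 3942264.75
Σf(m − x̄)² = Σfm² − (Σfm)²/n = 3942264.75 − 14595.5²/59 = 331610.1695
Population variance = 331610.1695 / 59 = 5620.5113

5620.511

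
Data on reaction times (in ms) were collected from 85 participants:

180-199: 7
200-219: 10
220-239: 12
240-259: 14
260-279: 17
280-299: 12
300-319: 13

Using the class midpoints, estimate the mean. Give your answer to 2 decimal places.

255.85

Midpoints: 189.5, 209.5, 229.5, 249.5, 269.5, 289.5, 309.5
Σfm = 7×189.5 + 10×209.5 + 12×229.5 + 14×249.5 + 17×269.5 + 12×289.5 + 13×309.5 = 21747.5
n = Σf = 85
Mean = 21747.5 / 85 = 255.8529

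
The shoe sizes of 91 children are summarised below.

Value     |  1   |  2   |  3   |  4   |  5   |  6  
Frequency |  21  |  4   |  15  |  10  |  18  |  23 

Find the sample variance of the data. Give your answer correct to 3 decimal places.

3.608

Values: 1, 2, 3, 4, 5, 6
n = 91, Σfx = 342, mean = 3.7582
Σfx² = 1610
Σf(x − x̄)² = Σfx² − (Σfx)²/n = 1610 − 342²/91 = 324.6813
Sample variance = 324.6813 / 90 = 3.6076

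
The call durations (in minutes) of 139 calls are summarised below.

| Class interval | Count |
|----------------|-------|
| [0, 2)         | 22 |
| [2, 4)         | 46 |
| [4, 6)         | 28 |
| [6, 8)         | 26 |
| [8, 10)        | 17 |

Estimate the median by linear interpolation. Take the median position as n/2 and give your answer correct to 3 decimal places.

Cumulative frequencies: 22, 68, 96, 122, 139
n = 139; position = n/2 = 69.5.
This falls in the class [4, 6): L = 4, F = 68, f = 28, h = 2.
Median ≈ 4 + ((69.5 − 68) / 28) × 2 = 4.1071

4.107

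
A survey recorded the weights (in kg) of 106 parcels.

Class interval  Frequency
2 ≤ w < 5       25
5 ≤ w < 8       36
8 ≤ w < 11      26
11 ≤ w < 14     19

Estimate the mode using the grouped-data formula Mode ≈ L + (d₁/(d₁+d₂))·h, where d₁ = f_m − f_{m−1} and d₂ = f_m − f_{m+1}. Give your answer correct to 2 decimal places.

6.57

Modal class: 5 ≤ w < 8 (highest frequency 36).
d₁ = 36 − 25 = 11, d₂ = 36 − 26 = 10
Mode ≈ 5 + (11/(11+10)) × 3 = 5 + 1.5714 = 6.5714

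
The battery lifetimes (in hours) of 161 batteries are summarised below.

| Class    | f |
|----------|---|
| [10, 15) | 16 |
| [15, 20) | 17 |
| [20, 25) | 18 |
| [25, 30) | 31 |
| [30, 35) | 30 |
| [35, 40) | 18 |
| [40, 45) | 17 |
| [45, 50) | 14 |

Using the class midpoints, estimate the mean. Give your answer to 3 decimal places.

29.767

Midpoints: 12.5, 17.5, 22.5, 27.5, 32.5, 37.5, 42.5, 47.5
Σfm = 16×12.5 + 17×17.5 + 18×22.5 + 31×27.5 + 30×32.5 + 18×37.5 + 17×42.5 + 14×47.5 = 4792.5
n = Σf = 161
Mean = 4792.5 / 161 = 29.7671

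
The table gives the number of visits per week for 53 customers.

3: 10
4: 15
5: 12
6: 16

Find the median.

Cumulative frequencies: 10, 25, 37, 53
n = 53, so the median is the value in position (n+1)/2 = 27.
Position 27 falls at value 5.

5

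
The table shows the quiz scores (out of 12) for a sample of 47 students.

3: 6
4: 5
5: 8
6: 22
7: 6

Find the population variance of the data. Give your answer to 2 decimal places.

Values: 3, 4, 5, 6, 7
n = 47, Σfx = 252, mean = 5.3617
Σfx² = 1420
Σf(x − x̄)² = Σfx² − (Σfx)²/n = 1420 − 252²/47 = 68.8511
Population variance = 68.8511 / 47 = 1.4649

1.46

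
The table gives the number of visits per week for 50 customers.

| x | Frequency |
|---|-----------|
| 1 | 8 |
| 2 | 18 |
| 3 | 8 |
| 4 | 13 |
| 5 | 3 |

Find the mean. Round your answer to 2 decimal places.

2.70

Values: 1, 2, 3, 4, 5
Σfx = 8×1 + 18×2 + 8×3 + 13×4 + 3×5 = 135
n = Σf = 50
Mean = 135 / 50 = 2.7000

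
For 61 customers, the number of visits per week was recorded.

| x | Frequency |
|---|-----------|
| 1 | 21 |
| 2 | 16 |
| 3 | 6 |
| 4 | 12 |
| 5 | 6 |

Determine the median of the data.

2

Cumulative frequencies: 21, 37, 43, 55, 61
n = 61, so the median is the value in position (n+1)/2 = 31.
Position 31 falls at value 2.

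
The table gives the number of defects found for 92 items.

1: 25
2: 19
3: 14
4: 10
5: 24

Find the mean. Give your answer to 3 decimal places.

2.880

Values: 1, 2, 3, 4, 5
Σfx = 25×1 + 19×2 + 14×3 + 10×4 + 24×5 = 265
n = Σf = 92
Mean = 265 / 92 = 2.8804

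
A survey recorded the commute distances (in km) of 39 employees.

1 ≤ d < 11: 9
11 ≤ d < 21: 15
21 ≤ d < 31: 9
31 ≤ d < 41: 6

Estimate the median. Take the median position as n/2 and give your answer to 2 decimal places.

18.00

Cumulative frequencies: 9, 24, 33, 39
n = 39; position = n/2 = 19.5.
This falls in the class 11 ≤ d < 21: L = 11, F = 9, f = 15, h = 10.
Median ≈ 11 + ((19.5 − 9) / 15) × 10 = 18.0000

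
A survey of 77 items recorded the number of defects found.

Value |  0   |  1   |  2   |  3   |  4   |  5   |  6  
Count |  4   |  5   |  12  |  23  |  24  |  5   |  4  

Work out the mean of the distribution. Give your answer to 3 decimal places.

Values: 0, 1, 2, 3, 4, 5, 6
Σfx = 4×0 + 5×1 + 12×2 + 23×3 + 24×4 + 5×5 + 4×6 = 243
n = Σf = 77
Mean = 243 / 77 = 3.1558

3.156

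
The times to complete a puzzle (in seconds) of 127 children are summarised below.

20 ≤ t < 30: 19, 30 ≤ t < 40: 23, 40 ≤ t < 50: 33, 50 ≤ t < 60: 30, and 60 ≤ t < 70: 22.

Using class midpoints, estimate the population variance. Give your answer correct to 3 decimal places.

169.818

Midpoints: 25, 35, 45, 55, 65
n = 127, Σfm = 5845, mean = 46.0236
Σfm² = 290575
Σf(m − x̄)² = Σfm² − (Σfm)²/n = 290575 − 5845²/127 = 21566.9291
Population variance = 21566.9291 / 127 = 169.8183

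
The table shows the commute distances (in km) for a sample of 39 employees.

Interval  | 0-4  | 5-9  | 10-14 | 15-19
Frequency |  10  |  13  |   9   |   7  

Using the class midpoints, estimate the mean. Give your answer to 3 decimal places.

Midpoints: 2, 7, 12, 17
Σfm = 10×2 + 13×7 + 9×12 + 7×17 = 338
n = Σf = 39
Mean = 338 / 39 = 8.6667

8.667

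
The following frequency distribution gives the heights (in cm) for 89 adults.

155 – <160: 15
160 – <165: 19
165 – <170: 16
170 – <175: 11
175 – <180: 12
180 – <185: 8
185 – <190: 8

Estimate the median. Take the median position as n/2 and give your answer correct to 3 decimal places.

Cumulative frequencies: 15, 34, 50, 61, 73, 81, 89
n = 89; position = n/2 = 44.5.
This falls in the class 165 – <170: L = 165, F = 34, f = 16, h = 5.
Median ≈ 165 + ((44.5 − 34) / 16) × 5 = 168.2812

168.281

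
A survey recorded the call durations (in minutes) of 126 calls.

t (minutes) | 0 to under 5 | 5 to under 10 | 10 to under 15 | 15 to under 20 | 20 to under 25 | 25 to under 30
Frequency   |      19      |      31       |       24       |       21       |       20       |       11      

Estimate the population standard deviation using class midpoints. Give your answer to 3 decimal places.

Midpoints: 2.5, 7.5, 12.5, 17.5, 22.5, 27.5
n = 126, Σfm = 1700, mean = 13.4921
Σfm² = 30487.5
Σf(m − x̄)² = Σfm² − (Σfm)²/n = 30487.5 − 1700²/126 = 7550.9921
Population variance = 7550.9921 / 126 = 59.9285
Standard deviation = √59.9285 = 7.7414

7.741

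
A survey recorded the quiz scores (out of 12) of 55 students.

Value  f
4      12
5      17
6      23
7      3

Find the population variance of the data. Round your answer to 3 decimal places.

0.759

Values: 4, 5, 6, 7
n = 55, Σfx = 292, mean = 5.3091
Σfx² = 1592
Σf(x − x̄)² = Σfx² − (Σfx)²/n = 1592 − 292²/55 = 41.7455
Population variance = 41.7455 / 55 = 0.7590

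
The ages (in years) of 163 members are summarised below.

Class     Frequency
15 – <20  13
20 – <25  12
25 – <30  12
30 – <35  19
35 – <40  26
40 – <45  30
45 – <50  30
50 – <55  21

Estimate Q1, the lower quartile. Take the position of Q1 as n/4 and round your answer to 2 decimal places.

30.99

Cumulative frequencies: 13, 25, 37, 56, 82, 112, 142, 163
n = 163; position = n/4 = 40.75.
This falls in the class 30 – <35: L = 30, F = 37, f = 19, h = 5.
Lower quartile ≈ 30 + ((40.75 − 37) / 19) × 5 = 30.9868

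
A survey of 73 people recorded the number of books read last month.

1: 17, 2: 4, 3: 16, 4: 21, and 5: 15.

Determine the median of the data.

Cumulative frequencies: 17, 21, 37, 58, 73
n = 73, so the median is the value in position (n+1)/2 = 37.
Position 37 falls at value 3.

3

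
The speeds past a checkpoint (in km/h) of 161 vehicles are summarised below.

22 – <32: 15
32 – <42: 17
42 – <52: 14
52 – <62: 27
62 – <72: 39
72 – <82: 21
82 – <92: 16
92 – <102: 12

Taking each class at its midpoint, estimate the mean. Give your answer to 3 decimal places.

Midpoints: 27, 37, 47, 57, 67, 77, 87, 97
Σfm = 15×27 + 17×37 + 14×47 + 27×57 + 39×67 + 21×77 + 16×87 + 12×97 = 10017
n = Σf = 161
Mean = 10017 / 161 = 62.2174

62.217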